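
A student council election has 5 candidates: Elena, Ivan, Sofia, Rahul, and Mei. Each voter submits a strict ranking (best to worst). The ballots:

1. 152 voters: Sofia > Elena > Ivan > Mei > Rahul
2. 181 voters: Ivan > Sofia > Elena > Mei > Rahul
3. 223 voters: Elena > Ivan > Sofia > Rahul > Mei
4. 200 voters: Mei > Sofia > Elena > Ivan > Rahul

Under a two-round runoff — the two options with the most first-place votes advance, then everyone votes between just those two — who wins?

Elena

Round 1 first-place votes: Elena 223, Ivan 181, Sofia 152, Rahul 0, Mei 200.
Elena and Mei advance.
Runoff: Elena is preferred to Mei by 556 voters; Mei by 200.
Elena wins the runoff.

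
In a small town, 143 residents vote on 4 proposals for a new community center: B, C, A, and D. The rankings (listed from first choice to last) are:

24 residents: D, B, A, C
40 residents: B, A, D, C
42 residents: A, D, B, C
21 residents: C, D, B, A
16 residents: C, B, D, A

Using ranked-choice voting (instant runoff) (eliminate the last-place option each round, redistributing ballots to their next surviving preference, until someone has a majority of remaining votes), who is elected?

Round 1: B 40, C 37, A 42, D 24. Eliminate D.
Round 2: B 64, C 37, A 42. Eliminate C.
Round 3: B 101, A 42. B has a majority.

B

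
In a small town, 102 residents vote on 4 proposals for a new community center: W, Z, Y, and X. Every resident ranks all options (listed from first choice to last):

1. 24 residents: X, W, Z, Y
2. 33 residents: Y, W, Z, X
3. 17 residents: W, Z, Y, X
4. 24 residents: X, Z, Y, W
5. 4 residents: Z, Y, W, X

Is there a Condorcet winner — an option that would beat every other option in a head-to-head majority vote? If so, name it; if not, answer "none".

Checking pairwise contests:
Y beats W 61–41.
W beats Z 74–28.
Z beats Y 69–33.
W beats X 54–48.
Every option loses at least one head-to-head, so there is no Condorcet winner.

none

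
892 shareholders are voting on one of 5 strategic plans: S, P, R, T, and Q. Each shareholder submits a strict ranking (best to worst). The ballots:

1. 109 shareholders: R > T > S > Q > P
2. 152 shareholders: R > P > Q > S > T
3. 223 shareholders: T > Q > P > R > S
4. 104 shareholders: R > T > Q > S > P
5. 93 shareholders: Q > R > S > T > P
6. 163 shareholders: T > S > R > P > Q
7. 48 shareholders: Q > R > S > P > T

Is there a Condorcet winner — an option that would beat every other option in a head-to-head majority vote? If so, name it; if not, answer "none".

R vs S: 729–163 for R.
R vs P: 669–223 for R.
R vs T: 506–386 for R.
R vs Q: 528–364 for R.
R beats every other option head-to-head.

R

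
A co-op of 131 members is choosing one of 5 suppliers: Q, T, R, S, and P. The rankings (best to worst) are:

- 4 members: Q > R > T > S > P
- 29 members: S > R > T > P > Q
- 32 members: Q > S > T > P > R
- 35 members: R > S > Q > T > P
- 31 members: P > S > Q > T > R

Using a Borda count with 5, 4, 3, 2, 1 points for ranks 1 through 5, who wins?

S

Q: 4·5 + 29·1 + 32·5 + 35·3 + 31·3 = 407
T: 4·3 + 29·3 + 32·3 + 35·2 + 31·2 = 327
R: 4·4 + 29·4 + 32·1 + 35·5 + 31·1 = 370
S: 4·2 + 29·5 + 32·4 + 35·4 + 31·4 = 545
P: 4·1 + 29·2 + 32·2 + 35·1 + 31·5 = 316
S has the highest Borda score (545).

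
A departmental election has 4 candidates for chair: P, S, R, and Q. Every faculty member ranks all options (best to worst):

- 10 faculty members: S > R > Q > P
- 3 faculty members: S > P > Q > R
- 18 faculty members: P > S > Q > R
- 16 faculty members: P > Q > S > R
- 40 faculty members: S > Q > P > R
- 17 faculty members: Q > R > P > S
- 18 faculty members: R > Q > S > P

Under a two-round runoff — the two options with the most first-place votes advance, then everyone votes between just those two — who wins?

Round 1 first-place votes: P 34, S 53, R 18, Q 17.
S and P advance.
Runoff: S is preferred to P by 71 voters; P by 51.
S wins the runoff.

S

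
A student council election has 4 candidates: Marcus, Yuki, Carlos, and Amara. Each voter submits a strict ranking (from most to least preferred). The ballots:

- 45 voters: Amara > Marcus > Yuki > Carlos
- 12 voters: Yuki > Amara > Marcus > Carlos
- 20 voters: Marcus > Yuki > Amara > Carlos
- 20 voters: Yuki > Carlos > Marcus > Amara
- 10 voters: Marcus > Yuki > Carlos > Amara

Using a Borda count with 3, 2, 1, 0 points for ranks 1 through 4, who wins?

Marcus: 45·2 + 12·1 + 20·3 + 20·1 + 10·3 = 212
Yuki: 45·1 + 12·3 + 20·2 + 20·3 + 10·2 = 201
Carlos: 45·0 + 12·0 + 20·0 + 20·2 + 10·1 = 50
Amara: 45·3 + 12·2 + 20·1 + 20·0 + 10·0 = 179
Marcus has the highest Borda score (212).

Marcus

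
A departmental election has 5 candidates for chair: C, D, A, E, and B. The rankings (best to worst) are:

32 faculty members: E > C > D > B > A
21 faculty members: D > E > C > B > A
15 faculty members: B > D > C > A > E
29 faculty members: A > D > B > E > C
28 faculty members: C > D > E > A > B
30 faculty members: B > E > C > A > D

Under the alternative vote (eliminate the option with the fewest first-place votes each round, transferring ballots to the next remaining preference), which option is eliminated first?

Round 1: C 28, D 21, A 29, E 32, B 45. Eliminate D.

D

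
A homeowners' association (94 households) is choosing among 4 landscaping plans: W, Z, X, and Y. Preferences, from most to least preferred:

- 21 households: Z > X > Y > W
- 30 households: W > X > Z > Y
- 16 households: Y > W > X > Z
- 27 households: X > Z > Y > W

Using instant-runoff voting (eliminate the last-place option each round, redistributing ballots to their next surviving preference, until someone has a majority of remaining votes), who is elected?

Round 1: W 30, Z 21, X 27, Y 16. Eliminate Y.
Round 2: W 46, Z 21, X 27. Eliminate Z.
Round 3: W 46, X 48. X has a majority.

X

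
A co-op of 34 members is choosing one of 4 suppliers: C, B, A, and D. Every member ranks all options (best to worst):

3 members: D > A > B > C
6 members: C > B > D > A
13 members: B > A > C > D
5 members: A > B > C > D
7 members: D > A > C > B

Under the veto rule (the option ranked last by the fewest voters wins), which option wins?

Last-place votes: C 3, B 7, A 6, D 18.
C is ranked last by the fewest voters, so C wins.

C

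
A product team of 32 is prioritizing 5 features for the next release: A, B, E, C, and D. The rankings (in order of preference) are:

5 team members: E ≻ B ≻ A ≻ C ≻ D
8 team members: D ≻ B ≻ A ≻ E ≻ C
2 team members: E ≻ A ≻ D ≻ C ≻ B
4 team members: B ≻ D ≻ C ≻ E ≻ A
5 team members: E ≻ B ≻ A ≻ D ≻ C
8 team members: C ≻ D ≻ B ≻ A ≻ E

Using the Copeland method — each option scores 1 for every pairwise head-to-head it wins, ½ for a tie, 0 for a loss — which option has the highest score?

D

A: beats C; ties E; loses to B and D → score 1.5.
B: beats A, E, and C; loses to D → score 3.
E: beats C; ties A; loses to B and D → score 1.5.
C: loses to A, B, E, and D → score 0.
D: beats A, B, E, and C → score 4.
D has the best pairwise record.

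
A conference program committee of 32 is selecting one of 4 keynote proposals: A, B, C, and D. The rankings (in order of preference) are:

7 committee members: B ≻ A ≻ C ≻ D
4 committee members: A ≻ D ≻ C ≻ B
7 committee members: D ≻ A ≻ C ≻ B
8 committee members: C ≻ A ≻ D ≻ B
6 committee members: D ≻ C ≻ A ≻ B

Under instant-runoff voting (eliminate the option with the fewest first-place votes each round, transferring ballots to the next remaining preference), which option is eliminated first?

A

Round 1: A 4, B 7, C 8, D 13. Eliminate A.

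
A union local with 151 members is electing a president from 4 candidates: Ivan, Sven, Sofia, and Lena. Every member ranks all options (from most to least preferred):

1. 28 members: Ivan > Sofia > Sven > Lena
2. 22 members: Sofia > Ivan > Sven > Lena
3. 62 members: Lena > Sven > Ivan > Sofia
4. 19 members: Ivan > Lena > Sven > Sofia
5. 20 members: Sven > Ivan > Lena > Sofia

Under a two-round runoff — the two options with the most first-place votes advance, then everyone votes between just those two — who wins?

Round 1 first-place votes: Ivan 47, Sven 20, Sofia 22, Lena 62.
Lena and Ivan advance.
Runoff: Lena is preferred to Ivan by 62 voters; Ivan by 89.
Ivan wins the runoff.

Ivan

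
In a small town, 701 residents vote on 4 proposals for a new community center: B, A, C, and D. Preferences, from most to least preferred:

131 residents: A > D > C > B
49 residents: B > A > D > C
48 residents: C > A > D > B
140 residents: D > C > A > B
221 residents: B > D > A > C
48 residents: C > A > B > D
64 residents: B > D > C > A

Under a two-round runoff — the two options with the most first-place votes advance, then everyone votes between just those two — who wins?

Round 1 first-place votes: B 334, A 131, C 96, D 140.
B and D advance.
Runoff: B is preferred to D by 382 voters; D by 319.
B wins the runoff.

B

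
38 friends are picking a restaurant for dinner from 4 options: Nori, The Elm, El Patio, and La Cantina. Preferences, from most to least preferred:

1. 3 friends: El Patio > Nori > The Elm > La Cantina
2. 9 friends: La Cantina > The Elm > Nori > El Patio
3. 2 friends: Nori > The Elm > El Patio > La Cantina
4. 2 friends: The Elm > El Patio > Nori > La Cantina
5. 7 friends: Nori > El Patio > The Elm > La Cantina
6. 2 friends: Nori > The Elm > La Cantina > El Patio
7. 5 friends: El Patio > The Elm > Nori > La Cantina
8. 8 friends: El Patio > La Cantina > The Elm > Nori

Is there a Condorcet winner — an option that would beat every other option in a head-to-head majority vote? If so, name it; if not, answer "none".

none

Checking pairwise contests:
The Elm beats Nori 24–14.
El Patio beats The Elm 23–15.
Nori beats El Patio 20–18.
Nori beats La Cantina 21–17.
Every option loses at least one head-to-head, so there is no Condorcet winner.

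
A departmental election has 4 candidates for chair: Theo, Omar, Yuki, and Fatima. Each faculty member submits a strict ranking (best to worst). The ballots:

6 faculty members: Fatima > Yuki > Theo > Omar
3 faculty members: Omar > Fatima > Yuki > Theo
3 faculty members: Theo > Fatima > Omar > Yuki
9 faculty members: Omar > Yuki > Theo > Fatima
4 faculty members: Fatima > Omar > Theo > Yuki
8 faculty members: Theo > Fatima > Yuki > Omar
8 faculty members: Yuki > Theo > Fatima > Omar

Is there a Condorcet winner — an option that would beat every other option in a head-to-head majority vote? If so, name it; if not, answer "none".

Checking pairwise contests:
Yuki beats Theo 26–15.
Theo beats Omar 25–16.
Fatima beats Yuki 24–17.
Theo beats Fatima 28–13.
Every option loses at least one head-to-head, so there is no Condorcet winner.

none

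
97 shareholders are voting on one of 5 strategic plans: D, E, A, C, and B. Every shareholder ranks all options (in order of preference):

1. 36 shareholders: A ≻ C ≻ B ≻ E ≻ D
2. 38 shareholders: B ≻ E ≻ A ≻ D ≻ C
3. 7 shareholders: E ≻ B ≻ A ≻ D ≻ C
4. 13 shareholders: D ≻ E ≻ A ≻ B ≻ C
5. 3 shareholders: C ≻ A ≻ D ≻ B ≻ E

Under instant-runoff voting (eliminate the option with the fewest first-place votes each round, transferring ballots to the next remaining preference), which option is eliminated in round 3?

D

Round 1: D 13, E 7, A 36, C 3, B 38. Eliminate C.
Round 2: D 13, E 7, A 39, B 38. Eliminate E.
Round 3: D 13, A 39, B 45. Eliminate D.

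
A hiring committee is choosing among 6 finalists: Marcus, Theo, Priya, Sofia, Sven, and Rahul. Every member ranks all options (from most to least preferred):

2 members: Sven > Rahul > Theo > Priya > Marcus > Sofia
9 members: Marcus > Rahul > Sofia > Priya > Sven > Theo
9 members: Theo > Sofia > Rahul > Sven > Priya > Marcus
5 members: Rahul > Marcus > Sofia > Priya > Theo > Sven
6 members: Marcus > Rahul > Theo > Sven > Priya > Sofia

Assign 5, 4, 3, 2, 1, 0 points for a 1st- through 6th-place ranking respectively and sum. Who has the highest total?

Rahul

Marcus: 2·1 + 9·5 + 9·0 + 5·4 + 6·5 = 97
Theo: 2·3 + 9·0 + 9·5 + 5·1 + 6·3 = 74
Priya: 2·2 + 9·2 + 9·1 + 5·2 + 6·1 = 47
Sofia: 2·0 + 9·3 + 9·4 + 5·3 + 6·0 = 78
Sven: 2·5 + 9·1 + 9·2 + 5·0 + 6·2 = 49
Rahul: 2·4 + 9·4 + 9·3 + 5·5 + 6·4 = 120
Rahul has the highest Borda score (120).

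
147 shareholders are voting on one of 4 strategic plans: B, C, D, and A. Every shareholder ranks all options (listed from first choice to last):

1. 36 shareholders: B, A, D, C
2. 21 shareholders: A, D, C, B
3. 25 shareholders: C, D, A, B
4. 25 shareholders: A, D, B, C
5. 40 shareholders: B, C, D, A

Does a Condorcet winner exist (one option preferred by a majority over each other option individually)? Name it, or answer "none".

B vs C: 101–46 for B.
B vs D: 76–71 for B.
B vs A: 76–71 for B.
B beats every other option head-to-head.

B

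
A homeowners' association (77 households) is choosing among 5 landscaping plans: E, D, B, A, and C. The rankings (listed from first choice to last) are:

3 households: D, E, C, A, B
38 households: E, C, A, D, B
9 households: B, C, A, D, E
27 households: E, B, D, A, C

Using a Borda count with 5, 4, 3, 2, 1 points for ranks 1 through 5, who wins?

E

E: 3·4 + 38·5 + 9·1 + 27·5 = 346
D: 3·5 + 38·2 + 9·2 + 27·3 = 190
B: 3·1 + 38·1 + 9·5 + 27·4 = 194
A: 3·2 + 38·3 + 9·3 + 27·2 = 201
C: 3·3 + 38·4 + 9·4 + 27·1 = 224
E has the highest Borda score (346).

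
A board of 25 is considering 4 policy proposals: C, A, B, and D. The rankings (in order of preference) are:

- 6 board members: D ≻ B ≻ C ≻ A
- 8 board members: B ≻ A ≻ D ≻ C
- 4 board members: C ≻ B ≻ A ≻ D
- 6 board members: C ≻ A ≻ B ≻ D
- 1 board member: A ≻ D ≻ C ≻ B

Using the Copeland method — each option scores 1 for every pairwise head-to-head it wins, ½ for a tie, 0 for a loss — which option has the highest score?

C: beats A; loses to B and D → score 1.
A: beats D; loses to C and B → score 1.
B: beats C, A, and D → score 3.
D: beats C; loses to A and B → score 1.
B has the best pairwise record.

B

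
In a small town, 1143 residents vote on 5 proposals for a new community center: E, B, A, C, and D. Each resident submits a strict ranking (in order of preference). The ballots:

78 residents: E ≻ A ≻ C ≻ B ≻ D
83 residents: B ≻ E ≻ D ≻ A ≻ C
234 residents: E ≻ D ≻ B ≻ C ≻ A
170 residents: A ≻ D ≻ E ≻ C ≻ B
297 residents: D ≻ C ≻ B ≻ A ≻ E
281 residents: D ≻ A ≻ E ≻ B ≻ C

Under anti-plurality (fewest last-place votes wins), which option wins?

Last-place votes: E 297, B 170, A 234, C 364, D 78.
D is ranked last by the fewest voters, so D wins.

D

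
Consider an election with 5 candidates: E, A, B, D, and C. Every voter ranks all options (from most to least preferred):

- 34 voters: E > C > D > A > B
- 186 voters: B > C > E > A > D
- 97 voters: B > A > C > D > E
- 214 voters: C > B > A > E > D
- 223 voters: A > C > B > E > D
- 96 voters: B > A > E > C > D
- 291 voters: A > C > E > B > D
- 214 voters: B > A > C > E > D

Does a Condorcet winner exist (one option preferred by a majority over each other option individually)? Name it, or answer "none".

Checking pairwise contests:
A beats E 1135–220.
B beats A 807–548.
C beats B 762–593.
E beats D 1258–97.
A beats C 921–434.
Every option loses at least one head-to-head, so there is no Condorcet winner.

none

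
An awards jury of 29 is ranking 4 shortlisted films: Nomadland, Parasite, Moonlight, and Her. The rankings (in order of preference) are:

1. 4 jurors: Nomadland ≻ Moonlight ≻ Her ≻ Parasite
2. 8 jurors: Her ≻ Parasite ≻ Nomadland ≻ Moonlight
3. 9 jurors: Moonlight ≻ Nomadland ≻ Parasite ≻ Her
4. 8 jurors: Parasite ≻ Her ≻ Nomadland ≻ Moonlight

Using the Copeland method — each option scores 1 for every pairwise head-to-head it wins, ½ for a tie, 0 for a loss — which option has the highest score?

Parasite

Nomadland: beats Moonlight; loses to Parasite and Her → score 1.
Parasite: beats Nomadland, Moonlight, and Her → score 3.
Moonlight: loses to Nomadland, Parasite, and Her → score 0.
Her: beats Nomadland and Moonlight; loses to Parasite → score 2.
Parasite has the best pairwise record.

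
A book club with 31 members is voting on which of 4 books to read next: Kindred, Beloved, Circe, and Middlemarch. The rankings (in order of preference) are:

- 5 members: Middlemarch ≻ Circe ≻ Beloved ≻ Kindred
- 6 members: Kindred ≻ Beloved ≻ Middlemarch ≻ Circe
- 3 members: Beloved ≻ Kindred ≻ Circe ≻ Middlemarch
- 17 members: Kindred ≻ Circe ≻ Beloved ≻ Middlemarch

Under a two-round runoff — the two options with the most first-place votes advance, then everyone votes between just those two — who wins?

Round 1 first-place votes: Kindred 23, Beloved 3, Circe 0, Middlemarch 5.
Kindred and Middlemarch advance.
Runoff: Kindred is preferred to Middlemarch by 26 voters; Middlemarch by 5.
Kindred wins the runoff.

Kindred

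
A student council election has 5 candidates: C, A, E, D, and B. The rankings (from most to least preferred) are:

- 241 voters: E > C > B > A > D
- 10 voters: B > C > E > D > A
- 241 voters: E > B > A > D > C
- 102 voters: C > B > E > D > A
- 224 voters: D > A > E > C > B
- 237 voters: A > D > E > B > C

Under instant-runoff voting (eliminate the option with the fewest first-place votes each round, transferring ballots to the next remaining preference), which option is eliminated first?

Round 1: C 102, A 237, E 482, D 224, B 10. Eliminate B.

B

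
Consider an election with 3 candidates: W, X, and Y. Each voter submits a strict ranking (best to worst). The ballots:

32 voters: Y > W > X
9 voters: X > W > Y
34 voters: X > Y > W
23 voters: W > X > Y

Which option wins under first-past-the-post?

First-place votes: W 23, X 43, Y 32.
X has the most first-place votes.

X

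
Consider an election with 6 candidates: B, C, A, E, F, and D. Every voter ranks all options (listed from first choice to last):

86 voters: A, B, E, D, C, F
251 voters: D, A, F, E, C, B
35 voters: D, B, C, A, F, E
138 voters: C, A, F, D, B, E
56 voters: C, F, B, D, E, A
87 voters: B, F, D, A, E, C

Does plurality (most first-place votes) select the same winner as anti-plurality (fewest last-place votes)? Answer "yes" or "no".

Plurality — first-place votes: B 87, C 194, A 86, E 0, F 0, D 286. Winner: D.
Anti-plurality — last-place votes: B 251, C 87, A 56, E 173, F 86, D 0. Winner: D.
The two methods agree.

yes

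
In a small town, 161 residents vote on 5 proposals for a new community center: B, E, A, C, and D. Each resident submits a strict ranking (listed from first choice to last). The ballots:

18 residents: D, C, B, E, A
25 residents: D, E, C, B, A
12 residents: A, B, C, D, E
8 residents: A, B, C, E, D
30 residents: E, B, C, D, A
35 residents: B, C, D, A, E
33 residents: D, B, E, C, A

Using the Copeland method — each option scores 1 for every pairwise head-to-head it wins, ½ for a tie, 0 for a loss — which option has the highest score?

B: beats E, A, C, and D → score 4.
E: beats A and C; loses to B and D → score 2.
A: loses to B, E, C, and D → score 0.
C: beats A and D; loses to B and E → score 2.
D: beats E and A; loses to B and C → score 2.
B has the best pairwise record.

B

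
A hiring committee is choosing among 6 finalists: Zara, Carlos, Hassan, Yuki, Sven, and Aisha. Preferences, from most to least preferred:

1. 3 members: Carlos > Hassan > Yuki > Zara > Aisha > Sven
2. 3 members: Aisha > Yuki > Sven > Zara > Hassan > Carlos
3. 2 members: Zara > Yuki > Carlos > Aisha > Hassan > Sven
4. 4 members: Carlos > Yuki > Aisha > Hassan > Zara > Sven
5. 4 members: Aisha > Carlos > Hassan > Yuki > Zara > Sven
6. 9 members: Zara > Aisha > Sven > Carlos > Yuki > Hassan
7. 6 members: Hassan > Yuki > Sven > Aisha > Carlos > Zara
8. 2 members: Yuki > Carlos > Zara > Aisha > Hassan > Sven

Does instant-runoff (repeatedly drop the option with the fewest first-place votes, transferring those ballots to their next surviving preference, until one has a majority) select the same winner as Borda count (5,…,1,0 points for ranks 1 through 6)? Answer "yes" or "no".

Instant-runoff — R1 Zara 11, Carlos 7, Hassan 6, Yuki 2, Sven 0, Aisha 7 (Sven out); R2 Zara 11, Carlos 7, Hassan 6, Yuki 2, Aisha 7 (Yuki out); R3 Zara 11, Carlos 9, Hassan 6, Aisha 7 (Hassan out); R4 Zara 11, Carlos 9, Aisha 13 (Carlos out); R5 Zara 16, Aisha 17 (Aisha winner). Winner: Aisha.
Borda — scores: Zara 81, Carlos 89, Hassan 69, Yuki 96, Sven 54, Aisha 106. Winner: Aisha.
The two methods agree.

yes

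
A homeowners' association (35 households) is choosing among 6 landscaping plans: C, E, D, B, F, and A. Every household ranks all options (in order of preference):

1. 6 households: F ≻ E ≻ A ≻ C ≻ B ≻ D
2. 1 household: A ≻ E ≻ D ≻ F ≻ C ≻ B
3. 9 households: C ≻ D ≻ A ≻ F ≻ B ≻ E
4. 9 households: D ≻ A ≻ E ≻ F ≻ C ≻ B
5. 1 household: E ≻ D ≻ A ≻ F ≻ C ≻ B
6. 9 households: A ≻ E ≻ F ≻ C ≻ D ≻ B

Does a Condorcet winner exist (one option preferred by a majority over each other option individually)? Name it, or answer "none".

none

Checking pairwise contests:
E beats C 26–9.
D beats E 18–17.
C beats D 24–11.
C beats B 35–0.
E beats F 20–15.
D beats A 19–16.
Every option loses at least one head-to-head, so there is no Condorcet winner.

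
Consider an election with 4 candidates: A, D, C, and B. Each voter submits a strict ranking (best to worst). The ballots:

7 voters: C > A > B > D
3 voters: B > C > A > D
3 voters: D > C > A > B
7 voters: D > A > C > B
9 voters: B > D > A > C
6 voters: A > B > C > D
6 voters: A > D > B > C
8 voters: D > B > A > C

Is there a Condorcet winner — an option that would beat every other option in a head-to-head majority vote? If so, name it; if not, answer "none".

Checking pairwise contests:
D beats A 27–22.
B beats D 25–24.
A beats C 36–13.
A beats B 29–20.
Every option loses at least one head-to-head, so there is no Condorcet winner.

none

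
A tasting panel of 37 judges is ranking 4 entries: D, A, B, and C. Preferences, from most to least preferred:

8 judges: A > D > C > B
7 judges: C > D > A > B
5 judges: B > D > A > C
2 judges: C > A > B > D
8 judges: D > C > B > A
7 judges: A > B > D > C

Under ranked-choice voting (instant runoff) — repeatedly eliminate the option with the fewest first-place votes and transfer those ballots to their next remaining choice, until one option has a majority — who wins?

D

Round 1: D 8, A 15, B 5, C 9. Eliminate B.
Round 2: D 13, A 15, C 9. Eliminate C.
Round 3: D 20, A 17. D has a majority.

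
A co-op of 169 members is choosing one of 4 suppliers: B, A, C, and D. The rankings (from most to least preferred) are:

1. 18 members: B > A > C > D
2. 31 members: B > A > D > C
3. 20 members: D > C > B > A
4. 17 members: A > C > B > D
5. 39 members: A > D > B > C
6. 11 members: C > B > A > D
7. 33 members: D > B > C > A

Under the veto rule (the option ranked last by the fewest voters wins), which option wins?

B

Last-place votes: B 0, A 53, C 70, D 46.
B is ranked last by the fewest voters, so B wins.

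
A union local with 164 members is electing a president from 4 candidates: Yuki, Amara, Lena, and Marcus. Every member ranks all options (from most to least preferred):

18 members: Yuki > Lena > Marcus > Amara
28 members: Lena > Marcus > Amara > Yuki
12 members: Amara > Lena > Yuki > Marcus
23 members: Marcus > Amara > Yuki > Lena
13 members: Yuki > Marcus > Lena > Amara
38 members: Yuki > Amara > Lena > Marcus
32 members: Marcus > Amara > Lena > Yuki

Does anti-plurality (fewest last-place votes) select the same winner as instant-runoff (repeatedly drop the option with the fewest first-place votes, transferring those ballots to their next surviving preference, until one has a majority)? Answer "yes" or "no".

Anti-plurality — last-place votes: Yuki 60, Amara 31, Lena 23, Marcus 50. Winner: Lena.
Instant-runoff — R1 Yuki 69, Amara 12, Lena 28, Marcus 55 (Amara out); R2 Yuki 69, Lena 40, Marcus 55 (Lena out); R3 Yuki 81, Marcus 83 (Marcus winner). Winner: Marcus.
The two methods disagree.

no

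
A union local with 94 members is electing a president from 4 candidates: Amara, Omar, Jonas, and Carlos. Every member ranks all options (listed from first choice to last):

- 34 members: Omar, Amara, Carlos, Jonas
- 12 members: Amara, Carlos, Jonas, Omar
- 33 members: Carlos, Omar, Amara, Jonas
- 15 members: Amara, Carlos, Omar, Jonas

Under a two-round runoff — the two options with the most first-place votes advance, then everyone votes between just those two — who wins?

Round 1 first-place votes: Amara 27, Omar 34, Jonas 0, Carlos 33.
Omar and Carlos advance.
Runoff: Omar is preferred to Carlos by 34 voters; Carlos by 60.
Carlos wins the runoff.

Carlos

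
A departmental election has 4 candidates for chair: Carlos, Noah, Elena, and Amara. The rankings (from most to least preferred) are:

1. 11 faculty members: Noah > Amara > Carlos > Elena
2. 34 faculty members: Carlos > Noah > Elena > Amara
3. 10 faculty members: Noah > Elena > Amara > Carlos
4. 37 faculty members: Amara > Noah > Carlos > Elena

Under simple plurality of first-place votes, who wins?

First-place votes: Carlos 34, Noah 21, Elena 0, Amara 37.
Amara has the most first-place votes.

Amara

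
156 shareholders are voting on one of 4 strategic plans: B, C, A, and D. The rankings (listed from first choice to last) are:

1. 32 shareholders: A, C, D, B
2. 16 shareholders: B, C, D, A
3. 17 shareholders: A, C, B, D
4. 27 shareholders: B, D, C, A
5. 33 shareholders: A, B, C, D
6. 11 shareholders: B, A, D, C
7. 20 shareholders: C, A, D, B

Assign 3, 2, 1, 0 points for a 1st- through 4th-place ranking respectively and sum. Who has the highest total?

A

B: 32·0 + 16·3 + 17·1 + 27·3 + 33·2 + 11·3 + 20·0 = 245
C: 32·2 + 16·2 + 17·2 + 27·1 + 33·1 + 11·0 + 20·3 = 250
A: 32·3 + 16·0 + 17·3 + 27·0 + 33·3 + 11·2 + 20·2 = 308
D: 32·1 + 16·1 + 17·0 + 27·2 + 33·0 + 11·1 + 20·1 = 133
A has the highest Borda score (308).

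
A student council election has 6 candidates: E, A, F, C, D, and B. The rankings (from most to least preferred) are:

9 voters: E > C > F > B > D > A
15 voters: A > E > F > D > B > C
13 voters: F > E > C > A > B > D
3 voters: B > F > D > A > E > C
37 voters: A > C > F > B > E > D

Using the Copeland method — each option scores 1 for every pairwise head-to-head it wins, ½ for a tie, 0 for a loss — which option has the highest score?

A

E: beats C and D; loses to A, F, and B → score 2.
A: beats E, F, C, D, and B → score 5.
F: beats E, D, and B; loses to A and C → score 3.
C: beats F, D, and B; loses to E and A → score 3.
D: loses to E, A, F, C, and B → score 0.
B: beats E and D; loses to A, F, and C → score 2.
A has the best pairwise record.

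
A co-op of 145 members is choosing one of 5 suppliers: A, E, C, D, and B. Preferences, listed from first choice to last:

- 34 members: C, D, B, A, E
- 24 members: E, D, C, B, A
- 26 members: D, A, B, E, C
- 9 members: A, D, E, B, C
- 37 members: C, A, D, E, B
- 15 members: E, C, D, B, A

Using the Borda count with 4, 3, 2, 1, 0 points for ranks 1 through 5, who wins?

A: 34·1 + 24·0 + 26·3 + 9·4 + 37·3 + 15·0 = 259
E: 34·0 + 24·4 + 26·1 + 9·2 + 37·1 + 15·4 = 237
C: 34·4 + 24·2 + 26·0 + 9·0 + 37·4 + 15·3 = 377
D: 34·3 + 24·3 + 26·4 + 9·3 + 37·2 + 15·2 = 409
B: 34·2 + 24·1 + 26·2 + 9·1 + 37·0 + 15·1 = 168
D has the highest Borda score (409).

D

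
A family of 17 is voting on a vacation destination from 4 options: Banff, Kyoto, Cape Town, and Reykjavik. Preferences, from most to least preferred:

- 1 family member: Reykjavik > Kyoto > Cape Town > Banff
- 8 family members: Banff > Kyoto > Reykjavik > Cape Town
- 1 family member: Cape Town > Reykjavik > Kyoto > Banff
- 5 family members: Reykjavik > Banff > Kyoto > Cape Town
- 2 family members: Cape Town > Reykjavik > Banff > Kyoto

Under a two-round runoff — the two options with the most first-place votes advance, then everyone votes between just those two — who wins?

Reykjavik

Round 1 first-place votes: Banff 8, Kyoto 0, Cape Town 3, Reykjavik 6.
Banff and Reykjavik advance.
Runoff: Banff is preferred to Reykjavik by 8 voters; Reykjavik by 9.
Reykjavik wins the runoff.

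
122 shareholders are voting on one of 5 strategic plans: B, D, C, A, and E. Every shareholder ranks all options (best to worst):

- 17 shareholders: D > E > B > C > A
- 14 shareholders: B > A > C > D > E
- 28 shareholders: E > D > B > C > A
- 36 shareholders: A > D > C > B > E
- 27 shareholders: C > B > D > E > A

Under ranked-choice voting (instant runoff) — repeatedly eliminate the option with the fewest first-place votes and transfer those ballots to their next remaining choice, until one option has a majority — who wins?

E

Round 1: B 14, D 17, C 27, A 36, E 28. Eliminate B.
Round 2: D 17, C 27, A 50, E 28. Eliminate D.
Round 3: C 27, A 50, E 45. Eliminate C.
Round 4: A 50, E 72. E has a majority.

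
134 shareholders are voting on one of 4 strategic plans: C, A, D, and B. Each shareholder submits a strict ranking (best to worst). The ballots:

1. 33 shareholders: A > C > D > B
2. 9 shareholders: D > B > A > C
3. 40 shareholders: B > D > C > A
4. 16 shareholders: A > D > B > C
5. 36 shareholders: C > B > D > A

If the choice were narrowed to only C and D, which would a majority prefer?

C

Voters preferring C to D: 69; preferring D to C: 65.
C wins the head-to-head.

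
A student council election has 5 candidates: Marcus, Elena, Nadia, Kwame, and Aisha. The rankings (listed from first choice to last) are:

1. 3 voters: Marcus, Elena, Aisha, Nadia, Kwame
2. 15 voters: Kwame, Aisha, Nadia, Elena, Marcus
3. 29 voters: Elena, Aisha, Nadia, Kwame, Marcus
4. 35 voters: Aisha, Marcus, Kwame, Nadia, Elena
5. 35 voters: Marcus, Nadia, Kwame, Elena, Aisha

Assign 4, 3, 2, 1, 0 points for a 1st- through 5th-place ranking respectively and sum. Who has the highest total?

Aisha

Marcus: 3·4 + 15·0 + 29·0 + 35·3 + 35·4 = 257
Elena: 3·3 + 15·1 + 29·4 + 35·0 + 35·1 = 175
Nadia: 3·1 + 15·2 + 29·2 + 35·1 + 35·3 = 231
Kwame: 3·0 + 15·4 + 29·1 + 35·2 + 35·2 = 229
Aisha: 3·2 + 15·3 + 29·3 + 35·4 + 35·0 = 278
Aisha has the highest Borda score (278).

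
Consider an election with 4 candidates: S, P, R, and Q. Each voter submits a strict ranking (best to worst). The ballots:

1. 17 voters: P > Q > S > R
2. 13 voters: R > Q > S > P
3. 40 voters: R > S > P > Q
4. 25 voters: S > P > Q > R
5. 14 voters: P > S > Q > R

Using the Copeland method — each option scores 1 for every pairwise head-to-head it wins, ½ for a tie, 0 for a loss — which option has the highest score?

S

S: beats P, R, and Q → score 3.
P: beats R and Q; loses to S → score 2.
R: loses to S, P, and Q → score 0.
Q: beats R; loses to S and P → score 1.
S has the best pairwise record.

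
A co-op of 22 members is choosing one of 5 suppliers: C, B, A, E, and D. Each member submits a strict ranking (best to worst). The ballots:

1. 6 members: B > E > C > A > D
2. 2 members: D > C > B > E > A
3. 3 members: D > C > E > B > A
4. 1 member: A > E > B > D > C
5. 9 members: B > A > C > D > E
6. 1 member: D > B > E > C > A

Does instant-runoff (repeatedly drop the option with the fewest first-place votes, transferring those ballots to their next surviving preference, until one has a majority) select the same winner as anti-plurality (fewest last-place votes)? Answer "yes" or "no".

Instant-runoff — R1 C 0, B 15, A 1, E 0, D 6 (B winner). Winner: B.
Anti-plurality — last-place votes: C 1, B 0, A 6, E 9, D 6. Winner: B.
The two methods agree.

yes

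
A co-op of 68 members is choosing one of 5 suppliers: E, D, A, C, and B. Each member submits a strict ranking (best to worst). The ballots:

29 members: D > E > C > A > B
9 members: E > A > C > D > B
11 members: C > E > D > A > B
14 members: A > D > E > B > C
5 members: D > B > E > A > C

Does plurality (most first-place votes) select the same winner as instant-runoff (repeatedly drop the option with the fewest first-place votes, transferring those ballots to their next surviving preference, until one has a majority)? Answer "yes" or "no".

yes

Plurality — first-place votes: E 9, D 34, A 14, C 11, B 0. Winner: D.
Instant-runoff — R1 E 9, D 34, A 14, C 11, B 0 (B out); R2 E 9, D 34, A 14, C 11 (E out); R3 D 34, A 23, C 11 (C out); R4 D 45, A 23 (D winner). Winner: D.
The two methods agree.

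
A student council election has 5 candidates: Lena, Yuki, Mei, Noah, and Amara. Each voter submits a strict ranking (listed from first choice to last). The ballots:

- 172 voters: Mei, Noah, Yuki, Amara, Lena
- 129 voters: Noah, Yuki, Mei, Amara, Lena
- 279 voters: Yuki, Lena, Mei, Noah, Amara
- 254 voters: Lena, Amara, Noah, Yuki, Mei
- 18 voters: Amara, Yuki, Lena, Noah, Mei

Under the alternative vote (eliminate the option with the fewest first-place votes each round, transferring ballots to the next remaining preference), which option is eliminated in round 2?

Noah

Round 1: Lena 254, Yuki 279, Mei 172, Noah 129, Amara 18. Eliminate Amara.
Round 2: Lena 254, Yuki 297, Mei 172, Noah 129. Eliminate Noah.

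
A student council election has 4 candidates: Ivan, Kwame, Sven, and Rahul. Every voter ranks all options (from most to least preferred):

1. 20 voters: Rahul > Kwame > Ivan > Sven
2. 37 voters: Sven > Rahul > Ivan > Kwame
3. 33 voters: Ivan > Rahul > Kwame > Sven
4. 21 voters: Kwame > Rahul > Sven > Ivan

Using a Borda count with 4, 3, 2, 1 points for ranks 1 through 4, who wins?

Ivan: 20·2 + 37·2 + 33·4 + 21·1 = 267
Kwame: 20·3 + 37·1 + 33·2 + 21·4 = 247
Sven: 20·1 + 37·4 + 33·1 + 21·2 = 243
Rahul: 20·4 + 37·3 + 33·3 + 21·3 = 353
Rahul has the highest Borda score (353).

Rahul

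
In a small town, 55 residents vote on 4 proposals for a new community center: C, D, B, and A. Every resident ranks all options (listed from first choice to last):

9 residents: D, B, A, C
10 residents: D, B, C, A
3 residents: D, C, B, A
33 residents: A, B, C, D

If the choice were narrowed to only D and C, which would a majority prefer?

Voters preferring D to C: 22; preferring C to D: 33.
C wins the head-to-head.

C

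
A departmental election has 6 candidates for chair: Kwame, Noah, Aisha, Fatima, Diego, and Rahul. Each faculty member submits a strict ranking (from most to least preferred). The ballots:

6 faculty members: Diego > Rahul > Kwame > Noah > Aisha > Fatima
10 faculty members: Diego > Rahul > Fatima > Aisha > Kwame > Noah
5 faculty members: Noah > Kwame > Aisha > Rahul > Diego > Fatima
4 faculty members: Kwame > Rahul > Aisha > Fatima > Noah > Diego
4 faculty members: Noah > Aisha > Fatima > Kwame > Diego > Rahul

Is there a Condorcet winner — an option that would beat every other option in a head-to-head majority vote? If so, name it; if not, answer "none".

Diego

Diego vs Kwame: 16–13 for Diego.
Diego vs Noah: 16–13 for Diego.
Diego vs Aisha: 16–13 for Diego.
Diego vs Fatima: 21–8 for Diego.
Diego vs Rahul: 20–9 for Diego.
Diego beats every other option head-to-head.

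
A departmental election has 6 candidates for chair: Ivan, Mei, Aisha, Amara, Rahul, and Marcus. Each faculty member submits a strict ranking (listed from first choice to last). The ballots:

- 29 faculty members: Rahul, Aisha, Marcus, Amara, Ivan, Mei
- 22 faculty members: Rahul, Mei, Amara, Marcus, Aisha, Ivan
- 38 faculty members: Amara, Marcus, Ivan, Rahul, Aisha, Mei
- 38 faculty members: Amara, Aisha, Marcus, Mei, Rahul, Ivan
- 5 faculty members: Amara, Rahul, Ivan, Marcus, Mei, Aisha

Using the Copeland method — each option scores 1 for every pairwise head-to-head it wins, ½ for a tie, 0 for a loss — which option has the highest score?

Ivan: beats Mei; loses to Aisha, Amara, Rahul, and Marcus → score 1.
Mei: loses to Ivan, Aisha, Amara, Rahul, and Marcus → score 0.
Aisha: beats Ivan, Mei, and Marcus; loses to Amara and Rahul → score 3.
Amara: beats Ivan, Mei, Aisha, Rahul, and Marcus → score 5.
Rahul: beats Ivan, Mei, and Aisha; loses to Amara and Marcus → score 3.
Marcus: beats Ivan, Mei, and Rahul; loses to Aisha and Amara → score 3.
Amara has the best pairwise record.

Amara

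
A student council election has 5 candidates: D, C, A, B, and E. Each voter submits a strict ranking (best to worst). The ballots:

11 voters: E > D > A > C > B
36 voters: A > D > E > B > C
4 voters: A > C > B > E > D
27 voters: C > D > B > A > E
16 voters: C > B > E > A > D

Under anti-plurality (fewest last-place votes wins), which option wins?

Last-place votes: D 20, C 36, A 0, B 11, E 27.
A is ranked last by the fewest voters, so A wins.

A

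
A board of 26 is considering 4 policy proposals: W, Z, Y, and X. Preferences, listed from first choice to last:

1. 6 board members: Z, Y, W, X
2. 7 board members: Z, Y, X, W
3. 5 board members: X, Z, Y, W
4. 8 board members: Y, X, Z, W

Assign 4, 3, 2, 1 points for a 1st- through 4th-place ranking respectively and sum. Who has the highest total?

Z

W: 6·2 + 7·1 + 5·1 + 8·1 = 32
Z: 6·4 + 7·4 + 5·3 + 8·2 = 83
Y: 6·3 + 7·3 + 5·2 + 8·4 = 81
X: 6·1 + 7·2 + 5·4 + 8·3 = 64
Z has the highest Borda score (83).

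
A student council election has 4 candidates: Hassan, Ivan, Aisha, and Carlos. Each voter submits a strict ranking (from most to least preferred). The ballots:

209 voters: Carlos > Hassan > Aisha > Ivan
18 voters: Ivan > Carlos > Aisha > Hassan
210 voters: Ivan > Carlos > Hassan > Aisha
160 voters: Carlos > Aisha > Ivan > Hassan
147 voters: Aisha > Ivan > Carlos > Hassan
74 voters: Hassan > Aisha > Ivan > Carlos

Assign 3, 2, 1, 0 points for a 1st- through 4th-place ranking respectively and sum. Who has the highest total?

Hassan: 209·2 + 18·0 + 210·1 + 160·0 + 147·0 + 74·3 = 850
Ivan: 209·0 + 18·3 + 210·3 + 160·1 + 147·2 + 74·1 = 1212
Aisha: 209·1 + 18·1 + 210·0 + 160·2 + 147·3 + 74·2 = 1136
Carlos: 209·3 + 18·2 + 210·2 + 160·3 + 147·1 + 74·0 = 1710
Carlos has the highest Borda score (1710).

Carlos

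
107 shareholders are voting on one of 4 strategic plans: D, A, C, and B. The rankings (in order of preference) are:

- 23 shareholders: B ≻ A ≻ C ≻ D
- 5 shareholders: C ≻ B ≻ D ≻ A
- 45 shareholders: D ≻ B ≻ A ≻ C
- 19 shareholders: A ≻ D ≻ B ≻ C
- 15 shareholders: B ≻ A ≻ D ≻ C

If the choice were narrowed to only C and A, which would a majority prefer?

Voters preferring C to A: 5; preferring A to C: 102.
A wins the head-to-head.

A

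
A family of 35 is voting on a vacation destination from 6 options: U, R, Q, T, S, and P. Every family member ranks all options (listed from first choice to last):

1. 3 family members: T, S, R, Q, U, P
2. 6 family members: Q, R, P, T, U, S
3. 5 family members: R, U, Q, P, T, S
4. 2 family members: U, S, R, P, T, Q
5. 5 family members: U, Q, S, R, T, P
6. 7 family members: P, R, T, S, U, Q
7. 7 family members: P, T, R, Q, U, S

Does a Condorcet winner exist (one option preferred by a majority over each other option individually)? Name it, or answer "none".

R

R vs U: 28–7 for R.
R vs Q: 24–11 for R.
R vs T: 25–10 for R.
R vs S: 25–10 for R.
R vs P: 21–14 for R.
R beats every other option head-to-head.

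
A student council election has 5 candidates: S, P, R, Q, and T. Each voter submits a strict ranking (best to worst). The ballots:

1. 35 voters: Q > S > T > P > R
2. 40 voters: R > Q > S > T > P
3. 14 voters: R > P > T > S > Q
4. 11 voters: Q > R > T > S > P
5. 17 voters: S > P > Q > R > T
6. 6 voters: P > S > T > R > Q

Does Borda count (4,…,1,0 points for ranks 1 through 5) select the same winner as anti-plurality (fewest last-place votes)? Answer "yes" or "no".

Borda — scores: S 296, P 152, R 272, Q 338, T 172. Winner: Q.
Anti-plurality — last-place votes: S 0, P 51, R 35, Q 20, T 17. Winner: S.
The two methods disagree.

no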